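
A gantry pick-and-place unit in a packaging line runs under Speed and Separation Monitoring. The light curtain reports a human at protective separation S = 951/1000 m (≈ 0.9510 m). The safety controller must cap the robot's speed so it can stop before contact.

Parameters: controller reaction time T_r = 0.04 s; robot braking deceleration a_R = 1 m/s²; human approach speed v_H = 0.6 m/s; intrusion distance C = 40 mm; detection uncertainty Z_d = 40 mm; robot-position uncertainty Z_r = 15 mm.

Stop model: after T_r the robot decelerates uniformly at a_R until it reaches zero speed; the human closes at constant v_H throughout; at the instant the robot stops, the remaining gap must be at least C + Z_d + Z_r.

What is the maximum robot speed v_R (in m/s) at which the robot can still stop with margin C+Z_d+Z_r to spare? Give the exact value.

v_R_max = 4/5 m/s = 0.8000 m/s

collect terms ⇒ (1/2)·v_R² + (16/25)·v_R + (-104/125) = 0
  disc = (16/25)² − 4·(1/2)·(-104/125) = 1296/625 ; √disc = 36/25
  v_R = (−(16/25) + 36/25) / (2·(1/2)) = 4/5 m/s
check:
T_s = v_R/a_R = (4/5)/1 = 0.8000 s
reaction-phase robot travel = 0.8000·0.0400 = 0.0320 m
robot covers 0.8000·0.8000 − ½·1.0000·0.8000² = 0.3200 m while stopping
person approaches 0.6000·(0.0400+0.8000) = 0.5040 m
residual clearance needed = 0.0400+0.0400+0.0150 = 0.0950 m
sum ≈ 0.0320+0.3200+0.5040+0.0950 ≈ 0.9510 m = S ✓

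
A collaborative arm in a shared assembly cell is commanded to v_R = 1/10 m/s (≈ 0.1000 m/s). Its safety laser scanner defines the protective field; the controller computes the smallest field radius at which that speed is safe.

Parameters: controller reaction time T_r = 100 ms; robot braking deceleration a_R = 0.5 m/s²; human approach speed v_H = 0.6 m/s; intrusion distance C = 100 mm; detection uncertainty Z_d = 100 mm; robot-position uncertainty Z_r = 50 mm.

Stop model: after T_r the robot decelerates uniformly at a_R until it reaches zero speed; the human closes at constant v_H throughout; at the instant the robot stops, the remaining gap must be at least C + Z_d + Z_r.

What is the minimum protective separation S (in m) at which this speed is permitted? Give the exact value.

S_min = 9/20 m = 0.4500 m

braking lasts T_s = (1/10)/(1/2) = 0.2000 s
robot covers v_R·T_r = 0.1000·0.1000 = 0.0100 m before braking
robot under decel: 0.1000²/(2·0.5000) = 0.0100 m
human over T_r+T_s: 0.6000·(0.1000+0.2000) = 0.1800 m
C+Z_d+Z_r = 0.1000+0.1000+0.0500 = 0.2500 m
S_min ≈ 0.0100+0.0100+0.1800+0.2500  ⇒  S_min = 9/20 m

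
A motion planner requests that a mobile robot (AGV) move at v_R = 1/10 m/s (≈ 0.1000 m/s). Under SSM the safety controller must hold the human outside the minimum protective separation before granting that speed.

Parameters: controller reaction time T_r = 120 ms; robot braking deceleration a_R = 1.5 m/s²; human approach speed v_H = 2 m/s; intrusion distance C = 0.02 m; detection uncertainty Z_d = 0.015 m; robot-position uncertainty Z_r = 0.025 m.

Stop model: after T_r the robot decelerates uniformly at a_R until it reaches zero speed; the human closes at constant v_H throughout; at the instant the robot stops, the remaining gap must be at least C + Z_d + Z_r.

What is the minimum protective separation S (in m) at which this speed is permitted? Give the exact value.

S_min = 673/1500 m = 0.4487 m

stop time T_s = (1/10)/(3/2) = 0.0667 s
robot covers v_R·T_r = 0.1000·0.1200 = 0.0120 m before braking
braking distance = 0.1000²/(2·1.5000) = 0.0033 m
human closes 2.0000·0.1867 = 0.3733 m
residual clearance needed = 0.0200+0.0150+0.0250 = 0.0600 m
S_min ≈ 0.0120+0.0033+0.3733+0.0600  ⇒  S_min = 673/1500 m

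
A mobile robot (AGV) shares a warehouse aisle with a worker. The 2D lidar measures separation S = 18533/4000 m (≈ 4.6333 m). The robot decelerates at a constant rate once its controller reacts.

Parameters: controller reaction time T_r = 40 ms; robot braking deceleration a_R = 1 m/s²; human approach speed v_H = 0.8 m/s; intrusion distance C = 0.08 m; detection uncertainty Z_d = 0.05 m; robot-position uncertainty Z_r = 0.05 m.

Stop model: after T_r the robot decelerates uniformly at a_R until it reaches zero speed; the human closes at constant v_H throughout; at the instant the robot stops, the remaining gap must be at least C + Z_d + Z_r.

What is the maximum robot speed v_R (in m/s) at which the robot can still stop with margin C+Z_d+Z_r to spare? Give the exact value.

v_R_max = 9/4 m/s = 2.2500 m/s

quadratic (1/2)·v² + (21/25)·v + (-3537/800) = 0
  disc = (21/25)² − 4·(1/2)·(-3537/800) = 95481/10000 ; √disc = 309/100
  v_R = (−(21/25) + 309/100) / (2·(1/2)) = 9/4 m/s
check:
braking lasts T_s = (9/4)/1 = 2.2500 s
robot in T_r: 2.2500·0.0400 = 0.0900 m
robot covers 2.2500·2.2500 − ½·1.0000·2.2500² = 2.5312 m while stopping
human over T_r+T_s: 0.8000·(0.0400+2.2500) = 1.8320 m
residual clearance needed = 0.0800+0.0500+0.0500 = 0.1800 m
sum ≈ 0.0900+2.5312+1.8320+0.1800 ≈ 4.6333 m = S ✓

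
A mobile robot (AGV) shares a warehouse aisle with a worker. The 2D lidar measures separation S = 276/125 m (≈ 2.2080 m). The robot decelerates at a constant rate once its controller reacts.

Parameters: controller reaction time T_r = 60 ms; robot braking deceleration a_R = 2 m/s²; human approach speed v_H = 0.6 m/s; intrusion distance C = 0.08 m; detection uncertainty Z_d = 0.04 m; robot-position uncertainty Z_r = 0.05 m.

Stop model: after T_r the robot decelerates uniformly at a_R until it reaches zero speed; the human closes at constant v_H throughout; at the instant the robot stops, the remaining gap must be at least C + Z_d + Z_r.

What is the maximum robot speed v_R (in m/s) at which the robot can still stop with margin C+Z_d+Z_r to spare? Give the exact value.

v_R_max = 11/5 m/s = 2.2000 m/s

at the boundary: (1/4)·v² + (9/25)·v + (-1001/500) = 0
  disc = (9/25)² − 4·(1/4)·(-1001/500) = 5329/2500 ; √disc = 73/50
  v_R = (−(9/25) + 73/50) / (2·(1/4)) = 11/5 m/s
check:
stop time T_s = (11/5)/2 = 1.1000 s
robot in T_r: 2.2000·0.0600 = 0.1320 m
robot covers 2.2000·1.1000 − ½·2.0000·1.1000² = 1.2100 m while stopping
human closes 0.6000·1.1600 = 0.6960 m
margins: 0.0800+0.0400+0.0500 = 0.1700 m
sum ≈ 0.1320+1.2100+0.6960+0.1700 ≈ 2.2080 m = S ✓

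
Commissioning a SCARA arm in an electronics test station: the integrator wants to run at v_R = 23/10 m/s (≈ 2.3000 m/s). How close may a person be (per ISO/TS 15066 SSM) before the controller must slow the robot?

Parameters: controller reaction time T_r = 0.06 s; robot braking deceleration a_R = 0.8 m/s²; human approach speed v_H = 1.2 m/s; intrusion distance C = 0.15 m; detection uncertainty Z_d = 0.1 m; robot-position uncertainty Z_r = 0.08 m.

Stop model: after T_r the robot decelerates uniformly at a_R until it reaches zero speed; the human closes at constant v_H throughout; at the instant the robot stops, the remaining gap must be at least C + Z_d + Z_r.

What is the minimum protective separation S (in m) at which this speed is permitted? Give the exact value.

stop time T_s = (23/10)/(4/5) = 2.8750 s
robot covers v_R·T_r = 2.3000·0.0600 = 0.1380 m before braking
robot under decel: 2.3000²/(2·0.8000) = 3.3062 m
human closes 1.2000·2.9350 = 3.5220 m
margins: 0.1500+0.1000+0.0800 = 0.3300 m
S_min ≈ 0.1380+3.3062+3.5220+0.3300  ⇒  S_min = 5837/800 m

S_min = 5837/800 m = 7.2962 m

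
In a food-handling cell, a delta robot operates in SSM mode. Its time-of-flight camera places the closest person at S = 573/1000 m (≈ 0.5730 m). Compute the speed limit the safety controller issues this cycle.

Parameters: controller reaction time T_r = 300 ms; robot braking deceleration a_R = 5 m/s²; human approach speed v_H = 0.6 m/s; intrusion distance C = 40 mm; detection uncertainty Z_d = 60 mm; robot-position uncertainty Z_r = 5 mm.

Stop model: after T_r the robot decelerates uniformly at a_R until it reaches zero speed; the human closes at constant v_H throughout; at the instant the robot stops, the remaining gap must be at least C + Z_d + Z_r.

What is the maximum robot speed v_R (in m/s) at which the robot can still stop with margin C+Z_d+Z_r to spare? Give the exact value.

v_R_max = 3/5 m/s = 0.6000 m/s

collect terms ⇒ (1/10)·v_R² + (21/50)·v_R + (-36/125) = 0
  disc = (21/50)² − 4·(1/10)·(-36/125) = 729/2500 ; √disc = 27/50
  v_R = (−(21/50) + 27/50) / (2·(1/10)) = 3/5 m/s
check:
braking lasts T_s = (3/5)/5 = 0.1200 s
robot covers v_R·T_r = 0.6000·0.3000 = 0.1800 m before braking
robot under decel: 0.6000²/(2·5.0000) = 0.0360 m
human closes 0.6000·0.4200 = 0.2520 m
C+Z_d+Z_r = 0.0400+0.0600+0.0050 = 0.1050 m
sum ≈ 0.1800+0.0360+0.2520+0.1050 ≈ 0.5730 m = S ✓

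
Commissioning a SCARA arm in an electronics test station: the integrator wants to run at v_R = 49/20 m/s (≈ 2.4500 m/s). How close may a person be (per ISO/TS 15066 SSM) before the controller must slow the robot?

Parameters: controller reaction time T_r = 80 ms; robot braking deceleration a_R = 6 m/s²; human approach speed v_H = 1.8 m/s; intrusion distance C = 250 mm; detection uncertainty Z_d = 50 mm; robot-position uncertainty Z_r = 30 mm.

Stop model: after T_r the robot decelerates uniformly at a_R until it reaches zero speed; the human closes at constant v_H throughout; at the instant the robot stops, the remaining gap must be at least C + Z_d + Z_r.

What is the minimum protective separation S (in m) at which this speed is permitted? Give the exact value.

T_s = v_R/a_R = (49/20)/6 = 0.4083 s
robot in T_r: 2.4500·0.0800 = 0.1960 m
robot under decel: 2.4500²/(2·6.0000) = 0.5002 m
person approaches 1.8000·(0.0800+0.4083) = 0.8790 m
margins: 0.2500+0.0500+0.0300 = 0.3300 m
S_min ≈ 0.1960+0.5002+0.8790+0.3300  ⇒  S_min = 1829/960 m

S_min = 1829/960 m = 1.9052 m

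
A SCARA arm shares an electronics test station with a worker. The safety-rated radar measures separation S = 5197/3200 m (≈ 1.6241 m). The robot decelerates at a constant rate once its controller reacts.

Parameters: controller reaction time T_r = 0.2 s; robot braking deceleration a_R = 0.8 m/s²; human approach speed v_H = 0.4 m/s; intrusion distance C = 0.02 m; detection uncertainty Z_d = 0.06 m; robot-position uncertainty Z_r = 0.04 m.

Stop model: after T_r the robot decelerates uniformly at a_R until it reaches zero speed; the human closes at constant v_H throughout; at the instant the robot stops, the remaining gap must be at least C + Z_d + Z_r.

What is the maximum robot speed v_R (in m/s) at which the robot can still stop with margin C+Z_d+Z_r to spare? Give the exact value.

quadratic (5/8)·v² + (7/10)·v + (-4557/3200) = 0
  disc = (7/10)² − 4·(5/8)·(-4557/3200) = 25921/6400 ; √disc = 161/80
  v_R = (−(7/10) + 161/80) / (2·(5/8)) = 21/20 m/s
check:
T_s = v_R/a_R = (21/20)/(4/5) = 1.3125 s
robot in T_r: 1.0500·0.2000 = 0.2100 m
braking distance = 1.0500²/(2·0.8000) = 0.6891 m
human over T_r+T_s: 0.4000·(0.2000+1.3125) = 0.6050 m
C+Z_d+Z_r = 0.0200+0.0600+0.0400 = 0.1200 m
sum ≈ 0.2100+0.6891+0.6050+0.1200 ≈ 1.6241 m = S ✓

v_R_max = 21/20 m/s = 1.0500 m/s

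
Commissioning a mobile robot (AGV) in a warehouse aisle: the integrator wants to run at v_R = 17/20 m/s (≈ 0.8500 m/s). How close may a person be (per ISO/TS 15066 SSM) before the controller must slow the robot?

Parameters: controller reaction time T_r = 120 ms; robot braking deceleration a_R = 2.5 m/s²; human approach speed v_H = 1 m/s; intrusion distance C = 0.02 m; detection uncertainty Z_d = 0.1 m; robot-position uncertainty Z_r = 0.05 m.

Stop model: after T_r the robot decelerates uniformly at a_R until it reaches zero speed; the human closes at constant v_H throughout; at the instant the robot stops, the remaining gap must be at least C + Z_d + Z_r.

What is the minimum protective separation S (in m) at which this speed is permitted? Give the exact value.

T_s = v_R/a_R = (17/20)/(5/2) = 0.3400 s
reaction-phase robot travel = 0.8500·0.1200 = 0.1020 m
robot covers 0.8500·0.3400 − ½·2.5000·0.3400² = 0.1445 m while stopping
human closes 1.0000·0.4600 = 0.4600 m
C+Z_d+Z_r = 0.0200+0.1000+0.0500 = 0.1700 m
S_min ≈ 0.1020+0.1445+0.4600+0.1700  ⇒  S_min = 1753/2000 m

S_min = 1753/2000 m = 0.8765 m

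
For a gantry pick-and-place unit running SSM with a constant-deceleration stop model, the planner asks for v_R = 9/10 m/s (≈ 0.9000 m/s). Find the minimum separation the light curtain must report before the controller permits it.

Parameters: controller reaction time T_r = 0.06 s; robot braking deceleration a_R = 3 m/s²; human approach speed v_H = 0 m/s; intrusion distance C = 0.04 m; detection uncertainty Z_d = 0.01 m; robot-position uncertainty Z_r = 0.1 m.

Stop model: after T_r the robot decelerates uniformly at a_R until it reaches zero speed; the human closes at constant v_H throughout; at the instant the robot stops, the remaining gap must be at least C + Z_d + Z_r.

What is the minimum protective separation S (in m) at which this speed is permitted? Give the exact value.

S_min = 339/1000 m = 0.3390 m

braking lasts T_s = (9/10)/3 = 0.3000 s
robot covers v_R·T_r = 0.9000·0.0600 = 0.0540 m before braking
robot covers 0.9000·0.3000 − ½·3.0000·0.3000² = 0.1350 m while stopping
person approaches 0.0000·(0.0600+0.3000) = 0.0000 m
margins: 0.0400+0.0100+0.1000 = 0.1500 m
S_min ≈ 0.0540+0.1350+0.0000+0.1500  ⇒  S_min = 339/1000 m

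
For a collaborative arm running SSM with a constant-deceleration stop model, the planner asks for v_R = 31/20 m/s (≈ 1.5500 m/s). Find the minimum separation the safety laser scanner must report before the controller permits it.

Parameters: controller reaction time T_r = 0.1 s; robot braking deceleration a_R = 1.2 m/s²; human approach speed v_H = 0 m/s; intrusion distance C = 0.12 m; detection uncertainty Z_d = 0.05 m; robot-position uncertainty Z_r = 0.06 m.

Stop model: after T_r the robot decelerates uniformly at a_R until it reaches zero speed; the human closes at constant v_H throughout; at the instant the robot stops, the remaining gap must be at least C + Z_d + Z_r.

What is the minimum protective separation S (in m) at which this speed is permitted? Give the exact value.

braking lasts T_s = (31/20)/(6/5) = 1.2917 s
robot covers v_R·T_r = 1.5500·0.1000 = 0.1550 m before braking
robot covers 1.5500·1.2917 − ½·1.2000·1.2917² = 1.0010 m while stopping
human over T_r+T_s: 0.0000·(0.1000+1.2917) = 0.0000 m
margins: 0.1200+0.0500+0.0600 = 0.2300 m
S_min ≈ 0.1550+1.0010+0.0000+0.2300  ⇒  S_min = 6653/4800 m

S_min = 6653/4800 m = 1.3860 m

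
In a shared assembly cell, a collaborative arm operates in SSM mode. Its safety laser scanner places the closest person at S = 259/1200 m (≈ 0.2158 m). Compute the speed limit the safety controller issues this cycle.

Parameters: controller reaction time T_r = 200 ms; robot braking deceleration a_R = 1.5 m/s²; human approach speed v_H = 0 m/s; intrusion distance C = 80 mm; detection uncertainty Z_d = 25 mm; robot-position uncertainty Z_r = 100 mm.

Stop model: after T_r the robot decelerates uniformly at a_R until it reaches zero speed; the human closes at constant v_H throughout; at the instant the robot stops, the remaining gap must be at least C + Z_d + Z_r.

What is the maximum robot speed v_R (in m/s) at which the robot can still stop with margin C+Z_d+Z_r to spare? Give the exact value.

quadratic (1/3)·v² + (1/5)·v + (-13/1200) = 0
  disc = (1/5)² − 4·(1/3)·(-13/1200) = 49/900 ; √disc = 7/30
  v_R = (−(1/5) + 7/30) / (2·(1/3)) = 1/20 m/s
check:
braking lasts T_s = (1/20)/(3/2) = 0.0333 s
robot covers v_R·T_r = 0.0500·0.2000 = 0.0100 m before braking
robot covers 0.0500·0.0333 − ½·1.5000·0.0333² = 0.0008 m while stopping
human over T_r+T_s: 0.0000·(0.2000+0.0333) = 0.0000 m
residual clearance needed = 0.0800+0.0250+0.1000 = 0.2050 m
sum ≈ 0.0100+0.0008+0.0000+0.2050 ≈ 0.2158 m = S ✓

v_R_max = 1/20 m/s = 0.0500 m/s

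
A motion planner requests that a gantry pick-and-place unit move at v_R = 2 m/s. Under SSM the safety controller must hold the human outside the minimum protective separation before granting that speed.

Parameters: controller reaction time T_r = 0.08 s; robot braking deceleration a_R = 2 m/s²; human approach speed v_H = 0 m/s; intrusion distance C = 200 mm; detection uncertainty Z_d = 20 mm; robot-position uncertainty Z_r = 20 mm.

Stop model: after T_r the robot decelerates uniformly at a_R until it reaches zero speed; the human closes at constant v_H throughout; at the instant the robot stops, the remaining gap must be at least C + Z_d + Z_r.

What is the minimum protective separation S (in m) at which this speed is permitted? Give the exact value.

stop time T_s = 2/2 = 1.0000 s
robot in T_r: 2.0000·0.0800 = 0.1600 m
braking distance = 2.0000²/(2·2.0000) = 1.0000 m
human over T_r+T_s: 0.0000·(0.0800+1.0000) = 0.0000 m
residual clearance needed = 0.2000+0.0200+0.0200 = 0.2400 m
S_min ≈ 0.1600+1.0000+0.0000+0.2400  ⇒  S_min = 7/5 m

S_min = 7/5 m = 1.4000 m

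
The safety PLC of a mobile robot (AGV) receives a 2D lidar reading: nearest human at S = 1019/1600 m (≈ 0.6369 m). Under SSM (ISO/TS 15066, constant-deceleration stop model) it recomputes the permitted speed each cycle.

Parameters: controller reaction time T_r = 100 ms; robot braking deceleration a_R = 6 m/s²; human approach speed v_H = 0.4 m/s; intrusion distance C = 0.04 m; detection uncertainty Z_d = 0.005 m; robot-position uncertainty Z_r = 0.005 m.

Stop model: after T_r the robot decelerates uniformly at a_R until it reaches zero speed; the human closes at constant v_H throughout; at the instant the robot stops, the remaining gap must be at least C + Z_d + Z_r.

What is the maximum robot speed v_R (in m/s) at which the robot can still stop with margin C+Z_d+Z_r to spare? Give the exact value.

at the boundary: (1/12)·v² + (1/6)·v + (-35/64) = 0
  disc = (1/6)² − 4·(1/12)·(-35/64) = 121/576 ; √disc = 11/24
  v_R = (−(1/6) + 11/24) / (2·(1/12)) = 7/4 m/s
check:
T_s = v_R/a_R = (7/4)/6 = 0.2917 s
robot in T_r: 1.7500·0.1000 = 0.1750 m
robot under decel: 1.7500²/(2·6.0000) = 0.2552 m
human over T_r+T_s: 0.4000·(0.1000+0.2917) = 0.1567 m
residual clearance needed = 0.0400+0.0050+0.0050 = 0.0500 m
sum ≈ 0.1750+0.2552+0.1567+0.0500 ≈ 0.6369 m = S ✓

v_R_max = 7/4 m/s = 1.7500 m/s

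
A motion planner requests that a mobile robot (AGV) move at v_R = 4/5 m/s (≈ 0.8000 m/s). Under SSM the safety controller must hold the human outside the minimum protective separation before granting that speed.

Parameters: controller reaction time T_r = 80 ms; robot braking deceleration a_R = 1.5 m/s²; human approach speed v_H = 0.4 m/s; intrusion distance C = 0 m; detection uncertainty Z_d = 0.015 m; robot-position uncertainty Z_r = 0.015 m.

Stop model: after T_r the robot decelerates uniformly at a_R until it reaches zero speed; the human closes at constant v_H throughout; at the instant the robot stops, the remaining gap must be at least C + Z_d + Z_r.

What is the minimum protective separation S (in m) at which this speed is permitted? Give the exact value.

S_min = 829/1500 m = 0.5527 m

braking lasts T_s = (4/5)/(3/2) = 0.5333 s
robot in T_r: 0.8000·0.0800 = 0.0640 m
robot under decel: 0.8000²/(2·1.5000) = 0.2133 m
human over T_r+T_s: 0.4000·(0.0800+0.5333) = 0.2453 m
residual clearance needed = 0.0000+0.0150+0.0150 = 0.0300 m
S_min ≈ 0.0640+0.2133+0.2453+0.0300  ⇒  S_min = 829/1500 m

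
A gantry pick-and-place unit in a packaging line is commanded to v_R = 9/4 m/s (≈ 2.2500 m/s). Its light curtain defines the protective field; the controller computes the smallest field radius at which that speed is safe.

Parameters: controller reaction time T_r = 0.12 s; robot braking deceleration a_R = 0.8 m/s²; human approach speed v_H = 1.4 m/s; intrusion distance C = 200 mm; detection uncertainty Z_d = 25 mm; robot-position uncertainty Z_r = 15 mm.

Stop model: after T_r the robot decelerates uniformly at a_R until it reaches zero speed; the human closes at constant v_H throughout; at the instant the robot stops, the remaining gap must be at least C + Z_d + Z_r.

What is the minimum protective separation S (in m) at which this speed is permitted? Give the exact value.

S_min = 124473/16000 m = 7.7796 m

stop time T_s = (9/4)/(4/5) = 2.8125 s
reaction-phase robot travel = 2.2500·0.1200 = 0.2700 m
braking distance = 2.2500²/(2·0.8000) = 3.1641 m
human over T_r+T_s: 1.4000·(0.1200+2.8125) = 4.1055 m
C+Z_d+Z_r = 0.2000+0.0250+0.0150 = 0.2400 m
S_min ≈ 0.2700+3.1641+4.1055+0.2400  ⇒  S_min = 124473/16000 m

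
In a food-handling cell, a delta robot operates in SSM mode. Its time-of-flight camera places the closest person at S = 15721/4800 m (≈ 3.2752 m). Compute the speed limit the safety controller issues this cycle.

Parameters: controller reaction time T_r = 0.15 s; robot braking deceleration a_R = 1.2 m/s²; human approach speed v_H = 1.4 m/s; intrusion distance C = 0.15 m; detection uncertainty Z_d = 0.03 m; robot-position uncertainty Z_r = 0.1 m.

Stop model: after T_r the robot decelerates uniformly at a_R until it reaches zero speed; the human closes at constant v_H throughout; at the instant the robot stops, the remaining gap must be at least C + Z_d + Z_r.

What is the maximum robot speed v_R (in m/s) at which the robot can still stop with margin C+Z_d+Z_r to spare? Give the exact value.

collect terms ⇒ (5/12)·v_R² + (79/60)·v_R + (-13369/4800) = 0
  disc = (79/60)² − 4·(5/12)·(-13369/4800) = 10201/1600 ; √disc = 101/40
  v_R = (−(79/60) + 101/40) / (2·(5/12)) = 29/20 m/s
check:
T_s = v_R/a_R = (29/20)/(6/5) = 1.2083 s
robot covers v_R·T_r = 1.4500·0.1500 = 0.2175 m before braking
robot covers 1.4500·1.2083 − ½·1.2000·1.2083² = 0.8760 m while stopping
human closes 1.4000·1.3583 = 1.9017 m
residual clearance needed = 0.1500+0.0300+0.1000 = 0.2800 m
sum ≈ 0.2175+0.8760+1.9017+0.2800 ≈ 3.2752 m = S ✓

v_R_max = 29/20 m/s = 1.4500 m/s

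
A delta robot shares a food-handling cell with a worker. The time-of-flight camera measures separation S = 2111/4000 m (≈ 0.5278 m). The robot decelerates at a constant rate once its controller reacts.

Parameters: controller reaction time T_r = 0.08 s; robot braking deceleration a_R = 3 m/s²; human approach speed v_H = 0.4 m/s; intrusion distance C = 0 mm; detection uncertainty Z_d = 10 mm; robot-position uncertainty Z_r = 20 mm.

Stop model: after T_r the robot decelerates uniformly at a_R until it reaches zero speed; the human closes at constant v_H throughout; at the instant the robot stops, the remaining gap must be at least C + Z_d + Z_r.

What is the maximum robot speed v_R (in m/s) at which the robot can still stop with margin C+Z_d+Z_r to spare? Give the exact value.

at the boundary: (1/6)·v² + (16/75)·v + (-1863/4000) = 0
  disc = (16/75)² − 4·(1/6)·(-1863/4000) = 32041/90000 ; √disc = 179/300
  v_R = (−(16/75) + 179/300) / (2·(1/6)) = 23/20 m/s
check:
T_s = v_R/a_R = (23/20)/3 = 0.3833 s
robot in T_r: 1.1500·0.0800 = 0.0920 m
robot covers 1.1500·0.3833 − ½·3.0000·0.3833² = 0.2204 m while stopping
person approaches 0.4000·(0.0800+0.3833) = 0.1853 m
C+Z_d+Z_r = 0.0000+0.0100+0.0200 = 0.0300 m
sum ≈ 0.0920+0.2204+0.1853+0.0300 ≈ 0.5278 m = S ✓

v_R_max = 23/20 m/s = 1.1500 m/s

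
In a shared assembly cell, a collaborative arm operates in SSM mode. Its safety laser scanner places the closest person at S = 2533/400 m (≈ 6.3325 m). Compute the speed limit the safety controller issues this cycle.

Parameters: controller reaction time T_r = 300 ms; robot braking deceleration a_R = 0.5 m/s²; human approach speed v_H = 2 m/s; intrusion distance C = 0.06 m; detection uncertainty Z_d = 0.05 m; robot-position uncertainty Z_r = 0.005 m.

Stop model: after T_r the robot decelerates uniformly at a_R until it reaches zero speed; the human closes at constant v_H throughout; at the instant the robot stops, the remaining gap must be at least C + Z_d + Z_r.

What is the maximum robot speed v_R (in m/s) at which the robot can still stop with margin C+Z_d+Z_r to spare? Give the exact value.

v_R_max = 21/20 m/s = 1.0500 m/s

collect terms ⇒ (1)·v_R² + (43/10)·v_R + (-2247/400) = 0
  disc = (43/10)² − 4·(1)·(-2247/400) = 1024/25 ; √disc = 32/5
  v_R = (−(43/10) + 32/5) / (2·(1)) = 21/20 m/s
check:
T_s = v_R/a_R = (21/20)/(1/2) = 2.1000 s
reaction-phase robot travel = 1.0500·0.3000 = 0.3150 m
robot under decel: 1.0500²/(2·0.5000) = 1.1025 m
human over T_r+T_s: 2.0000·(0.3000+2.1000) = 4.8000 m
residual clearance needed = 0.0600+0.0500+0.0050 = 0.1150 m
sum ≈ 0.3150+1.1025+4.8000+0.1150 ≈ 6.3325 m = S ✓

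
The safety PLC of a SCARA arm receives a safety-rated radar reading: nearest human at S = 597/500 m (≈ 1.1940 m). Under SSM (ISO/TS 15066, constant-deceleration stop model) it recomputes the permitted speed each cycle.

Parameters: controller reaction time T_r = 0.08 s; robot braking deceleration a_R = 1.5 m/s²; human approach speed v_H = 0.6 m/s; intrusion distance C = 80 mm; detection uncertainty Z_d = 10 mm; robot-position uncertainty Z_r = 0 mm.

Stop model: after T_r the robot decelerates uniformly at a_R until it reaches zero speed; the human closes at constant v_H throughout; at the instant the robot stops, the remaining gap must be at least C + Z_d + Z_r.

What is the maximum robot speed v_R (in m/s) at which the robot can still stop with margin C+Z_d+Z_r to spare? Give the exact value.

at the boundary: (1/3)·v² + (12/25)·v + (-132/125) = 0
  disc = (12/25)² − 4·(1/3)·(-132/125) = 1024/625 ; √disc = 32/25
  v_R = (−(12/25) + 32/25) / (2·(1/3)) = 6/5 m/s
check:
stop time T_s = (6/5)/(3/2) = 0.8000 s
robot covers v_R·T_r = 1.2000·0.0800 = 0.0960 m before braking
robot covers 1.2000·0.8000 − ½·1.5000·0.8000² = 0.4800 m while stopping
person approaches 0.6000·(0.0800+0.8000) = 0.5280 m
C+Z_d+Z_r = 0.0800+0.0100+0.0000 = 0.0900 m
sum ≈ 0.0960+0.4800+0.5280+0.0900 ≈ 1.1940 m = S ✓

v_R_max = 6/5 m/s = 1.2000 m/s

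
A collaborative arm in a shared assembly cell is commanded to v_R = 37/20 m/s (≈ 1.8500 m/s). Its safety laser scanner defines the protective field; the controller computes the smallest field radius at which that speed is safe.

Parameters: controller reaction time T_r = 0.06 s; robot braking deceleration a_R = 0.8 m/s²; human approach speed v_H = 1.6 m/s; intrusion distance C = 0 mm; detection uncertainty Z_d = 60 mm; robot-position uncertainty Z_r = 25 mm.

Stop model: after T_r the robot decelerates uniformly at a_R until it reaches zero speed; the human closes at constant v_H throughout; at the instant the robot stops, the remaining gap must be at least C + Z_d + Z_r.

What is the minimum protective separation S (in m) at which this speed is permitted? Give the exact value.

braking lasts T_s = (37/20)/(4/5) = 2.3125 s
robot covers v_R·T_r = 1.8500·0.0600 = 0.1110 m before braking
robot covers 1.8500·2.3125 − ½·0.8000·2.3125² = 2.1391 m while stopping
human closes 1.6000·2.3725 = 3.7960 m
residual clearance needed = 0.0000+0.0600+0.0250 = 0.0850 m
S_min ≈ 0.1110+2.1391+3.7960+0.0850  ⇒  S_min = 98097/16000 m

S_min = 98097/16000 m = 6.1311 m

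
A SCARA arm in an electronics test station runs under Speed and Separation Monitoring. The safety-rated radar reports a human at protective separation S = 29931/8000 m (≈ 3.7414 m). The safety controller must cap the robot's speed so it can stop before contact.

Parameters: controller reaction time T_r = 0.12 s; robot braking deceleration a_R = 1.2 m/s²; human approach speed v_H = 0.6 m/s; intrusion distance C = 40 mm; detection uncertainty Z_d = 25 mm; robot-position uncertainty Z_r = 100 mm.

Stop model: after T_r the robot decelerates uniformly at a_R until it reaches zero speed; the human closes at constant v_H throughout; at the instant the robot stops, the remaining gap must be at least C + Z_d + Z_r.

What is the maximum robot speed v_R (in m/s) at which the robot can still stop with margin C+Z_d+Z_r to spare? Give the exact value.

at the boundary: (5/12)·v² + (31/50)·v + (-5607/1600) = 0
  disc = (31/50)² − 4·(5/12)·(-5607/1600) = 249001/40000 ; √disc = 499/200
  v_R = (−(31/50) + 499/200) / (2·(5/12)) = 9/4 m/s
check:
stop time T_s = (9/4)/(6/5) = 1.8750 s
reaction-phase robot travel = 2.2500·0.1200 = 0.2700 m
robot under decel: 2.2500²/(2·1.2000) = 2.1094 m
human over T_r+T_s: 0.6000·(0.1200+1.8750) = 1.1970 m
residual clearance needed = 0.0400+0.0250+0.1000 = 0.1650 m
sum ≈ 0.2700+2.1094+1.1970+0.1650 ≈ 3.7414 m = S ✓

v_R_max = 9/4 m/s = 2.2500 m/s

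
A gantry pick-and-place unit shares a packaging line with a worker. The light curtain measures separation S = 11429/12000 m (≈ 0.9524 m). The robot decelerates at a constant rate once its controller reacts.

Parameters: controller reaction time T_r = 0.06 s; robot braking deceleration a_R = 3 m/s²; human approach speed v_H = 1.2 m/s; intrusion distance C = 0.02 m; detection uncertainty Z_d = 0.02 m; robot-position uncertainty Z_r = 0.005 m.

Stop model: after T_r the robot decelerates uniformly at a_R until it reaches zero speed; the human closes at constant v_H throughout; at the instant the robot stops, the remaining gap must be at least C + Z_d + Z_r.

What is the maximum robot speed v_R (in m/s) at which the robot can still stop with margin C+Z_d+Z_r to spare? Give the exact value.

v_R_max = 5/4 m/s = 1.2500 m/s

collect terms ⇒ (1/6)·v_R² + (23/50)·v_R + (-401/480) = 0
  disc = (23/50)² − 4·(1/6)·(-401/480) = 69169/90000 ; √disc = 263/300
  v_R = (−(23/50) + 263/300) / (2·(1/6)) = 5/4 m/s
check:
stop time T_s = (5/4)/3 = 0.4167 s
reaction-phase robot travel = 1.2500·0.0600 = 0.0750 m
robot under decel: 1.2500²/(2·3.0000) = 0.2604 m
human over T_r+T_s: 1.2000·(0.0600+0.4167) = 0.5720 m
margins: 0.0200+0.0200+0.0050 = 0.0450 m
sum ≈ 0.0750+0.2604+0.5720+0.0450 ≈ 0.9524 m = S ✓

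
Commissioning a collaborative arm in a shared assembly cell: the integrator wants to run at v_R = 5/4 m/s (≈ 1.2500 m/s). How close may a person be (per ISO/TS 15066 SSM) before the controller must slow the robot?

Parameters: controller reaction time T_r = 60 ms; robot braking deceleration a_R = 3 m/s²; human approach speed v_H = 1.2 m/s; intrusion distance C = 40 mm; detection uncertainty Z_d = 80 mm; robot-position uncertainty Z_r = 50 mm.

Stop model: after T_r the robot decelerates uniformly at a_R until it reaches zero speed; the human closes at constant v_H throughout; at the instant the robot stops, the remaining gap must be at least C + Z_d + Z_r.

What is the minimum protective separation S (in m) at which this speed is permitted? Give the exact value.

S_min = 12929/12000 m = 1.0774 m

T_s = v_R/a_R = (5/4)/3 = 0.4167 s
robot covers v_R·T_r = 1.2500·0.0600 = 0.0750 m before braking
robot covers 1.2500·0.4167 − ½·3.0000·0.4167² = 0.2604 m while stopping
human over T_r+T_s: 1.2000·(0.0600+0.4167) = 0.5720 m
margins: 0.0400+0.0800+0.0500 = 0.1700 m
S_min ≈ 0.0750+0.2604+0.5720+0.1700  ⇒  S_min = 12929/12000 m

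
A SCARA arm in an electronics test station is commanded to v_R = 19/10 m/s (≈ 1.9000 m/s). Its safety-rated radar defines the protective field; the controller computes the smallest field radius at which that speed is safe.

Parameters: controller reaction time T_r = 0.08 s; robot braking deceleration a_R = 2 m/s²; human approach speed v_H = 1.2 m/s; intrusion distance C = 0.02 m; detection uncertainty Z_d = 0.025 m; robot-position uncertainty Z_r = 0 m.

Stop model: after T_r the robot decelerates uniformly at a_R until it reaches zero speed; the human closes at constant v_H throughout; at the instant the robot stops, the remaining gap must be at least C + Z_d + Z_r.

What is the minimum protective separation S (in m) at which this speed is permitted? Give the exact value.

S_min = 4671/2000 m = 2.3355 m

braking lasts T_s = (19/10)/2 = 0.9500 s
robot in T_r: 1.9000·0.0800 = 0.1520 m
robot under decel: 1.9000²/(2·2.0000) = 0.9025 m
human over T_r+T_s: 1.2000·(0.0800+0.9500) = 1.2360 m
residual clearance needed = 0.0200+0.0250+0.0000 = 0.0450 m
S_min ≈ 0.1520+0.9025+1.2360+0.0450  ⇒  S_min = 4671/2000 m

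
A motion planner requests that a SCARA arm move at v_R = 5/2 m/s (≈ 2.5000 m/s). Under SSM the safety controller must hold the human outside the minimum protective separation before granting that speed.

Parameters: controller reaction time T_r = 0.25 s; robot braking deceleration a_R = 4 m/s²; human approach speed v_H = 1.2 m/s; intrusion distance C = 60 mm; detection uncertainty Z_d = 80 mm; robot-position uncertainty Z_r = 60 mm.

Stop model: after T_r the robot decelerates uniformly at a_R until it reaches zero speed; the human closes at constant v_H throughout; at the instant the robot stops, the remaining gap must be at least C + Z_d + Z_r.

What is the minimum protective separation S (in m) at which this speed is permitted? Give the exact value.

S_min = 85/32 m = 2.6562 m

T_s = v_R/a_R = (5/2)/4 = 0.6250 s
robot in T_r: 2.5000·0.2500 = 0.6250 m
braking distance = 2.5000²/(2·4.0000) = 0.7812 m
human over T_r+T_s: 1.2000·(0.2500+0.6250) = 1.0500 m
margins: 0.0600+0.0800+0.0600 = 0.2000 m
S_min ≈ 0.6250+0.7812+1.0500+0.2000  ⇒  S_min = 85/32 m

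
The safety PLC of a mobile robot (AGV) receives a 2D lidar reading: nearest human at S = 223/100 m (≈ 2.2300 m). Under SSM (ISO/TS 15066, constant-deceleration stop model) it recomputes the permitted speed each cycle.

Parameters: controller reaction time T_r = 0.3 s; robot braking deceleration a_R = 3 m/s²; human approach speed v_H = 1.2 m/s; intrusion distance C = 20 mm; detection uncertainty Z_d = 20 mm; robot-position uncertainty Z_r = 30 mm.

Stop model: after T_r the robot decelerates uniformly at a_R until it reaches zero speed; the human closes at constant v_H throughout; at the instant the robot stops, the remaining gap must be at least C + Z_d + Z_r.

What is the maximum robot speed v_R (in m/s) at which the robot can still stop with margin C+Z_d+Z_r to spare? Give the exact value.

v_R_max = 9/5 m/s = 1.8000 m/s

quadratic (1/6)·v² + (7/10)·v + (-9/5) = 0
  disc = (7/10)² − 4·(1/6)·(-9/5) = 169/100 ; √disc = 13/10
  v_R = (−(7/10) + 13/10) / (2·(1/6)) = 9/5 m/s
check:
stop time T_s = (9/5)/3 = 0.6000 s
robot covers v_R·T_r = 1.8000·0.3000 = 0.5400 m before braking
robot under decel: 1.8000²/(2·3.0000) = 0.5400 m
human over T_r+T_s: 1.2000·(0.3000+0.6000) = 1.0800 m
residual clearance needed = 0.0200+0.0200+0.0300 = 0.0700 m
sum ≈ 0.5400+0.5400+1.0800+0.0700 ≈ 2.2300 m = S ✓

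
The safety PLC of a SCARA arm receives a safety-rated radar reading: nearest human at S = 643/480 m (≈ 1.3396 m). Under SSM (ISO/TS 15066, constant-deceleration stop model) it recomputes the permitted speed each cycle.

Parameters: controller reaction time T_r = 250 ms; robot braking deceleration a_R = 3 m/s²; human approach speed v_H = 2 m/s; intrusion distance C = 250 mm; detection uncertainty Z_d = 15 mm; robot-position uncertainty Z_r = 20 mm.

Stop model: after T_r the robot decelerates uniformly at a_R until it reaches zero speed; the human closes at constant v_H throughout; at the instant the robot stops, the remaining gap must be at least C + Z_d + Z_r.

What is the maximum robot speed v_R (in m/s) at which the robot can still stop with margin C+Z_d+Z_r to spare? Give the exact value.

quadratic (1/6)·v² + (11/12)·v + (-1331/2400) = 0
  disc = (11/12)² − 4·(1/6)·(-1331/2400) = 121/100 ; √disc = 11/10
  v_R = (−(11/12) + 11/10) / (2·(1/6)) = 11/20 m/s
check:
T_s = v_R/a_R = (11/20)/3 = 0.1833 s
reaction-phase robot travel = 0.5500·0.2500 = 0.1375 m
robot covers 0.5500·0.1833 − ½·3.0000·0.1833² = 0.0504 m while stopping
person approaches 2.0000·(0.2500+0.1833) = 0.8667 m
residual clearance needed = 0.2500+0.0150+0.0200 = 0.2850 m
sum ≈ 0.1375+0.0504+0.8667+0.2850 ≈ 1.3396 m = S ✓

v_R_max = 11/20 m/s = 0.5500 m/s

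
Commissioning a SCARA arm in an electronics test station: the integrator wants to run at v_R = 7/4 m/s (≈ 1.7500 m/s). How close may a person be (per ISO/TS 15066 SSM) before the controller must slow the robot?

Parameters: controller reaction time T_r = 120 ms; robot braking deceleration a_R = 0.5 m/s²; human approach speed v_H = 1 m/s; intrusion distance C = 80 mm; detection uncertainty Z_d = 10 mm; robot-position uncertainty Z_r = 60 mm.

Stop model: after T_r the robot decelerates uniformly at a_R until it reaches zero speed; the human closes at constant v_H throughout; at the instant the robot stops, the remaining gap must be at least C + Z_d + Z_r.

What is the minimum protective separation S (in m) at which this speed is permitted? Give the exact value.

S_min = 2817/400 m = 7.0425 m

stop time T_s = (7/4)/(1/2) = 3.5000 s
robot covers v_R·T_r = 1.7500·0.1200 = 0.2100 m before braking
robot under decel: 1.7500²/(2·0.5000) = 3.0625 m
person approaches 1.0000·(0.1200+3.5000) = 3.6200 m
residual clearance needed = 0.0800+0.0100+0.0600 = 0.1500 m
S_min ≈ 0.2100+3.0625+3.6200+0.1500  ⇒  S_min = 2817/400 m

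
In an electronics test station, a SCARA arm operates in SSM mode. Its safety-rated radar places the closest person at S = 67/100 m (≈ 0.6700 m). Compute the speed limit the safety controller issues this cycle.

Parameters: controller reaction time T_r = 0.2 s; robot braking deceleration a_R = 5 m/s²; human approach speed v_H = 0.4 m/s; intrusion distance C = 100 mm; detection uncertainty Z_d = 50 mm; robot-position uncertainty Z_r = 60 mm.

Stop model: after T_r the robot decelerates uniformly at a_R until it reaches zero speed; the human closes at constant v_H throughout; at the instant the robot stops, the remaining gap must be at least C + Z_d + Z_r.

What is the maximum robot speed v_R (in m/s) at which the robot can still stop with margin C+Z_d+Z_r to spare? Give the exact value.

v_R_max = 1 m/s = 1.0000 m/s

at the boundary: (1/10)·v² + (7/25)·v + (-19/50) = 0
  disc = (7/25)² − 4·(1/10)·(-19/50) = 144/625 ; √disc = 12/25
  v_R = (−(7/25) + 12/25) / (2·(1/10)) = 1 m/s
check:
braking lasts T_s = 1/5 = 0.2000 s
robot in T_r: 1.0000·0.2000 = 0.2000 m
robot covers 1.0000·0.2000 − ½·5.0000·0.2000² = 0.1000 m while stopping
human over T_r+T_s: 0.4000·(0.2000+0.2000) = 0.1600 m
C+Z_d+Z_r = 0.1000+0.0500+0.0600 = 0.2100 m
sum ≈ 0.2000+0.1000+0.1600+0.2100 ≈ 0.6700 m = S ✓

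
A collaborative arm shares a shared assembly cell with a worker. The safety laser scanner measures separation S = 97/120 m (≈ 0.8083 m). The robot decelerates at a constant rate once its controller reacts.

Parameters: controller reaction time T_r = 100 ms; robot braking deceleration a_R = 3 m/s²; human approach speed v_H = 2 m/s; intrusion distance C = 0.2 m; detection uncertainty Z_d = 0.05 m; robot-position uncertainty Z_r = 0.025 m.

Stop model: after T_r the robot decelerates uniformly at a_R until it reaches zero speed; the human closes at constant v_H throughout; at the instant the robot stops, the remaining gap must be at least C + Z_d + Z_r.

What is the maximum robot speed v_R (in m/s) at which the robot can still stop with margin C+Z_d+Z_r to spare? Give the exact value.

v_R_max = 2/5 m/s = 0.4000 m/s

at the boundary: (1/6)·v² + (23/30)·v + (-1/3) = 0
  disc = (23/30)² − 4·(1/6)·(-1/3) = 81/100 ; √disc = 9/10
  v_R = (−(23/30) + 9/10) / (2·(1/6)) = 2/5 m/s
check:
T_s = v_R/a_R = (2/5)/3 = 0.1333 s
robot in T_r: 0.4000·0.1000 = 0.0400 m
robot under decel: 0.4000²/(2·3.0000) = 0.0267 m
person approaches 2.0000·(0.1000+0.1333) = 0.4667 m
residual clearance needed = 0.2000+0.0500+0.0250 = 0.2750 m
sum ≈ 0.0400+0.0267+0.4667+0.2750 ≈ 0.8083 m = S ✓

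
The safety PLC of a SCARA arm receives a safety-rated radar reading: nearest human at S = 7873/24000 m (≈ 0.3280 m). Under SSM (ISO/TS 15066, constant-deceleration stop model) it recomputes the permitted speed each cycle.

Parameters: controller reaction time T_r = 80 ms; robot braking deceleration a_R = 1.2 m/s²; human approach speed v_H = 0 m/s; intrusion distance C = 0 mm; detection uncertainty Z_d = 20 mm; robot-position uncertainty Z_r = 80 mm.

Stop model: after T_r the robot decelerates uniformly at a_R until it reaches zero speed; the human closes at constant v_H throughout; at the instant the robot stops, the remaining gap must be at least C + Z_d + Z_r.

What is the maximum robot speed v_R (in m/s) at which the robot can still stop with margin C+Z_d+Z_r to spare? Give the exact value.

at the boundary: (5/12)·v² + (2/25)·v + (-5473/24000) = 0
  disc = (2/25)² − 4·(5/12)·(-5473/24000) = 139129/360000 ; √disc = 373/600
  v_R = (−(2/25) + 373/600) / (2·(5/12)) = 13/20 m/s
check:
braking lasts T_s = (13/20)/(6/5) = 0.5417 s
robot in T_r: 0.6500·0.0800 = 0.0520 m
braking distance = 0.6500²/(2·1.2000) = 0.1760 m
person approaches 0.0000·(0.0800+0.5417) = 0.0000 m
margins: 0.0000+0.0200+0.0800 = 0.1000 m
sum ≈ 0.0520+0.1760+0.0000+0.1000 ≈ 0.3280 m = S ✓

v_R_max = 13/20 m/s = 0.6500 m/s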